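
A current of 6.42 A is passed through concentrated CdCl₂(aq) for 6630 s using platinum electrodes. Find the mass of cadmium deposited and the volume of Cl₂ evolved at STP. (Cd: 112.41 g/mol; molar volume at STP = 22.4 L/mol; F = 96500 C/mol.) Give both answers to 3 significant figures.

24.8 g Cd; 4.94 L Cl₂

Q = 6.42 × 6630 = 42560 C; n(e⁻) = 42560 / 96500 = 0.4410 mol
Cathode: Cd²⁺ + 2e⁻ → Cd → n(Cd) = 0.4410/2 = 0.2205 mol → 24.8 g
Anode: 2Cl⁻ → Cl₂ + 2e⁻ → n(Cl₂) = 0.4410/2 = 0.2205 mol → 4.94 L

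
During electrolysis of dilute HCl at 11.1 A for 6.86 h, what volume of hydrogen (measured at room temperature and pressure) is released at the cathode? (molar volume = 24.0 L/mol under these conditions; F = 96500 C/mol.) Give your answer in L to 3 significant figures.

Q = 11.1 A × 24696 s = 2.741×10^5 C
Moles of electrons = 2.741×10^5 / 96500 = 2.840 mol
2H⁺ + 2e⁻ → H₂, so n(H₂) = 2.840 / 2 = 1.420 mol
V = 1.420 × 24.0 = 34.08 L

34.1 L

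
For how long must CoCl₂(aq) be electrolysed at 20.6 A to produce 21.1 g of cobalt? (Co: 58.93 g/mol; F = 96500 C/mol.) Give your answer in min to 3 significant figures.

55.9 min

n(Co) = 21.1 / 58.93 = 0.3581 mol
Co²⁺ + 2e⁻ → Co, so n(e⁻) = 2 × 0.3581 = 0.7162 mol
Q = 0.7162 × 96500 = 69110 C
t = Q / I = 69110 / 20.6 = 3355 s = 55.9 min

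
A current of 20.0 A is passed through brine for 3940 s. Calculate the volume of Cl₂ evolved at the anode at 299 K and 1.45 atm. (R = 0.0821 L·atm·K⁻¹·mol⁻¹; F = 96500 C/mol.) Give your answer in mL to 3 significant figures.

6910 mL

Charge passed = 20.0 × 3940 = 78800 C
n(e⁻) = 78800 / 96500 = 0.8166 mol
2Cl⁻ → Cl₂ + 2e⁻, so n(Cl₂) = 0.8166 / 2 = 0.4083 mol
V = nRT/P = 0.4083 × 0.0821 × 299 / 1.45 = 6.912 L
= 6910 mL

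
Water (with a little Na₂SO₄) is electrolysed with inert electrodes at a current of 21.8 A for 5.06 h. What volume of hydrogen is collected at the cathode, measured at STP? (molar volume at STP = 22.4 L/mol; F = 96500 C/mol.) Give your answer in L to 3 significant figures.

46.1 L

Q = It = 21.8 × 18216 = 3.971×10^5 C
Moles of electrons = 3.971×10^5 / 96500 = 4.115 mol
2H⁺ + 2e⁻ → H₂, so n(H₂) = 4.115 / 2 = 2.058 mol
V = 2.058 × 22.4 = 46.10 L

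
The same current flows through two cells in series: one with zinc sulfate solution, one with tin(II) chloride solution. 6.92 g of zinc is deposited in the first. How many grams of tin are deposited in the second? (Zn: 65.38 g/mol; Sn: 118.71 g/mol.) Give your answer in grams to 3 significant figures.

n(Zn) = 6.92 / 65.38 = 0.1058 mol
Zn²⁺ + 2e⁻ → Zn, so n(e⁻) = 2 × 0.1058 = 0.2116 mol
The cells are in series, so the same charge (and hence the same n(e⁻) = 0.2116 mol) passes through both.
Sn²⁺ + 2e⁻ → Sn, so n(Sn) = 0.2116 / 2 = 0.1058 mol
m(Sn) = 0.1058 × 118.71 = 12.6 g

12.6 g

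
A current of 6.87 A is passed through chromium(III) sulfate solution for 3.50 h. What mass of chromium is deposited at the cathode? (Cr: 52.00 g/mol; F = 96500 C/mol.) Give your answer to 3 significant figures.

Q = It = 6.87 × 12600 = 86560 C
n(e⁻) = Q/F = 86560/96500 = 0.8970 mol
Cr³⁺ + 3e⁻ → Cr, so n(Cr) = 0.8970 / 3 = 0.2990 mol
m = 0.2990 × 52.00 = 15.5 g

15.5 g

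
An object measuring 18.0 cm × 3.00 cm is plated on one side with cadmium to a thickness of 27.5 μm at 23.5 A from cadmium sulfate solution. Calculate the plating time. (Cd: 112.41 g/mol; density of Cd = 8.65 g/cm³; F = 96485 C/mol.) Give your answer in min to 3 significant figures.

Plated area = 18.0 × 3.00 = 54.00 cm²
Volume = 54.00 × 27.5×10⁻⁴ cm = 0.1485 cm³
m(Cd) = 0.1485 × 8.65 = 1.285 g
n(Cd) = 1.285 / 112.41 = 0.01143 mol; n(e⁻) = 2 × 0.01143 = 0.02286 mol
Q = 0.02286 × 96485 = 2206 C
t = 2206 / 23.5 = 93.87 s = 1.56 min

1.56 min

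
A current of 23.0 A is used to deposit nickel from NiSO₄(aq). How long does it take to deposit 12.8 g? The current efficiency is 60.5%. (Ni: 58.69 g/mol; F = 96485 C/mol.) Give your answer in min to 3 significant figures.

50.4 min

n(Ni) = 12.8 / 58.69 = 0.2181 mol
Ni²⁺ + 2e⁻ → Ni, so n(e⁻) = 2 × 0.2181 = 0.4362 mol
Q = 0.4362 × 96485 / 0.605 = 69560 C
t = Q / I = 69560 / 23.0 = 3024 s = 50.4 min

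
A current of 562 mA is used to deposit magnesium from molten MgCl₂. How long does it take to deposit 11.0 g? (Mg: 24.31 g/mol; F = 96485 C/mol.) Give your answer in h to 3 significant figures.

n(Mg) = 11.0 / 24.31 = 0.4525 mol
Mg²⁺ + 2e⁻ → Mg, so n(e⁻) = 2 × 0.4525 = 0.9050 mol
Q = 0.9050 × 96485 = 87320 C
t = Q / I = 87320 / 0.562 = 1.554×10^5 s = 43.2 h

43.2 h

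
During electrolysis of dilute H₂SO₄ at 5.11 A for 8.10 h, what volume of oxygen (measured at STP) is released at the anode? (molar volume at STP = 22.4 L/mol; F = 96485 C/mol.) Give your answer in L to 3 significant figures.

8.65 L

Charge passed = 5.11 × 29160 = 1.490×10^5 C
n(e⁻) = Q/F = 1.490×10^5/96485 = 1.544 mol
2H₂O → O₂ + 4H⁺ + 4e⁻, so n(O₂) = 1.544 / 4 = 0.3860 mol
V = 0.3860 × 22.4 = 8.646 L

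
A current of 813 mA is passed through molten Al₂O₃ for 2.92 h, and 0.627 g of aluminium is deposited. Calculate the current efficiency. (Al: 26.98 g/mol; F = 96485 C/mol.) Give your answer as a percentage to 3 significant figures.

78.7%

Q = 0.813 × 10512 = 8546 C
n(e⁻) = 8546 / 96485 = 0.08857 mol
Al³⁺ + 3e⁻ → Al, so theoretical n(Al) = 0.02952 mol → 0.7964 g
Efficiency = 0.627 / 0.7964 = 0.7873 = 78.7%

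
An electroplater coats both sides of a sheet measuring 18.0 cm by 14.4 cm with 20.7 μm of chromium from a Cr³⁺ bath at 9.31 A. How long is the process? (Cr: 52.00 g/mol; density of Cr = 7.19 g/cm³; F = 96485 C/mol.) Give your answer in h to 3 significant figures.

1.28 h

Plated area = 2 × 18.0 × 14.4 = 518.4 cm²
Volume = 518.4 × 20.7×10⁻⁴ cm = 1.073 cm³
m(Cr) = 1.073 × 7.19 = 7.715 g
n(Cr) = 7.715 / 52.00 = 0.1484 mol; n(e⁻) = 3 × 0.1484 = 0.4452 mol
Q = 0.4452 × 96485 = 42960 C
t = 42960 / 9.31 = 4614 s = 1.28 h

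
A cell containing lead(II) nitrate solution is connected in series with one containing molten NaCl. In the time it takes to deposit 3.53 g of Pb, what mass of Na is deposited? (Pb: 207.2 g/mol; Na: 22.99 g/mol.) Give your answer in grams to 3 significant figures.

0.783 g

n(Pb) = 3.53 / 207.2 = 0.01704 mol
Pb²⁺ + 2e⁻ → Pb, so n(e⁻) = 2 × 0.01704 = 0.03408 mol
Since the cells are in series, n(e⁻) in the Na cell is also 0.03408 mol.
Na⁺ + e⁻ → Na, so n(Na) = 0.03408 mol
m(Na) = 0.03408 × 22.99 = 0.783 g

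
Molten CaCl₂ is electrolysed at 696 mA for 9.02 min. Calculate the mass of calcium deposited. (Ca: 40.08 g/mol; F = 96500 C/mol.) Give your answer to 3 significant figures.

Charge passed = 0.696 × 541.2 = 376.7 C
n(e⁻) = Q/F = 376.7/96500 = 0.003904 mol
Ca²⁺ + 2e⁻ → Ca, so n(Ca) = 0.003904 / 2 = 0.001952 mol
m = 0.001952 × 40.08 = 0.0782 g

0.0782 g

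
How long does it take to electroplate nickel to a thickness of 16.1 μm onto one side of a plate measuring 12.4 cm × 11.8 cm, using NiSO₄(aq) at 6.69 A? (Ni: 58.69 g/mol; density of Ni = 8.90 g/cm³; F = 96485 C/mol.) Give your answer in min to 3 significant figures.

17.2 min

Plated area = 12.4 × 11.8 = 146.3 cm²
Volume = 146.3 × 16.1×10⁻⁴ cm = 0.2355 cm³
m(Ni) = 0.2355 × 8.90 = 2.096 g
n(Ni) = 2.096 / 58.69 = 0.03571 mol; n(e⁻) = 2 × 0.03571 = 0.07142 mol
Q = 0.07142 × 96485 = 6891 C
t = 6891 / 6.69 = 1030 s = 17.2 min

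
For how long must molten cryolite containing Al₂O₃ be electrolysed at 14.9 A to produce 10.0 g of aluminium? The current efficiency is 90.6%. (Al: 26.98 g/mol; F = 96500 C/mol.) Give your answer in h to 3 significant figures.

n(Al) = 10.0 / 26.98 = 0.3706 mol
Al³⁺ + 3e⁻ → Al, so n(e⁻) = 3 × 0.3706 = 1.112 mol
Q = 1.112 × 96500 / 0.906 = 1.184×10^5 C
t = Q / I = 1.184×10^5 / 14.9 = 7946 s = 2.21 h

2.21 h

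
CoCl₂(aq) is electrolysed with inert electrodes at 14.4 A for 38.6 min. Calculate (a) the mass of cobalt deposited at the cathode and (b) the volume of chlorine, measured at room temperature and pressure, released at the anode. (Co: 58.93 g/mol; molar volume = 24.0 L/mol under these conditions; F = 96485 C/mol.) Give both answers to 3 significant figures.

10.2 g Co; 4.15 L Cl₂

Q = 14.4 × 2316 = 33350 C; n(e⁻) = 33350 / 96485 = 0.3456 mol
Cathode: Co²⁺ + 2e⁻ → Co → n(Co) = 0.3456/2 = 0.1728 mol → 10.2 g
Anode: 2Cl⁻ → Cl₂ + 2e⁻ → n(Cl₂) = 0.3456/2 = 0.1728 mol → 4.15 L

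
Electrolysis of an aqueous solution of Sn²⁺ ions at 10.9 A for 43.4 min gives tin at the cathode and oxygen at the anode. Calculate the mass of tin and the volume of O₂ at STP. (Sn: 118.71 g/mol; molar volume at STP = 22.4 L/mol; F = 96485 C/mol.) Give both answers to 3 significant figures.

17.5 g Sn; 1.65 L O₂

Q = 10.9 × 2604 = 28380 C; n(e⁻) = 28380 / 96485 = 0.2941 mol
Cathode: Sn²⁺ + 2e⁻ → Sn → n(Sn) = 0.2941/2 = 0.1471 mol → 17.5 g
Anode: 2H₂O → O₂ + 4H⁺ + 4e⁻ → n(O₂) = 0.2941/4 = 0.07353 mol → 1.65 L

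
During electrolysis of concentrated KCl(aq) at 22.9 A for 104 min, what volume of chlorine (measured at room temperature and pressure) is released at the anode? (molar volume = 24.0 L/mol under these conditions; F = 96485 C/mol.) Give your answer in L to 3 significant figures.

Q = It = 22.9 × 6240 = 1.429×10^5 C
n(e⁻) = Q/F = 1.429×10^5/96485 = 1.481 mol
2Cl⁻ → Cl₂ + 2e⁻, so n(Cl₂) = 1.481 / 2 = 0.7405 mol
V = 0.7405 × 24.0 = 17.77 L

17.8 L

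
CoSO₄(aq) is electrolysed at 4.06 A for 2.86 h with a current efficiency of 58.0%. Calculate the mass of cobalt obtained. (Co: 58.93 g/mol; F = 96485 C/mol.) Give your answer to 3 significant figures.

7.40 g

Q = 4.06 × 10296 = 41800 C
n(e⁻) = 41800 / 96485 = 0.4332 mol
Co²⁺ + 2e⁻ → Co, so theoretical m(Co) = 0.2166 × 58.93 = 12.76 g
Actual mass = 58.0% × 12.76 = 7.40 g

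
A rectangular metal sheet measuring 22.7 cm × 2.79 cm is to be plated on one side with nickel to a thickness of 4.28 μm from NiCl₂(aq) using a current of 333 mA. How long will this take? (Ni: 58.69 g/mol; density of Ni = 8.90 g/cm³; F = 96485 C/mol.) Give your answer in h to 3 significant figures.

0.662 h

Plated area = 22.7 × 2.79 = 63.33 cm²
Volume = 63.33 × 4.28×10⁻⁴ cm = 0.02711 cm³
m(Ni) = 0.02711 × 8.90 = 0.2413 g
n(Ni) = 0.2413 / 58.69 = 0.004111 mol; n(e⁻) = 2 × 0.004111 = 0.008222 mol
Q = 0.008222 × 96485 = 793.3 C
t = 793.3 / 0.333 = 2382 s = 0.662 h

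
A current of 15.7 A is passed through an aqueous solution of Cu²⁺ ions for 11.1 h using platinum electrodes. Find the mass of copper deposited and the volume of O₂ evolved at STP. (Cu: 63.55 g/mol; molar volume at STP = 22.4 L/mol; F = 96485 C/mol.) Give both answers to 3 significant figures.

207 g Cu; 36.4 L O₂

Q = 15.7 × 39960 = 6.274×10^5 C; n(e⁻) = 6.274×10^5 / 96485 = 6.503 mol
Cathode: Cu²⁺ + 2e⁻ → Cu → n(Cu) = 6.503/2 = 3.252 mol → 207 g
Anode: 2H₂O → O₂ + 4H⁺ + 4e⁻ → n(O₂) = 6.503/4 = 1.626 mol → 36.4 L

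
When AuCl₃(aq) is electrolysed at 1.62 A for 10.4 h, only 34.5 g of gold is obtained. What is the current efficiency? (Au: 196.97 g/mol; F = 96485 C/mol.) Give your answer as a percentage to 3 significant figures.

83.6%

Q = 1.62 × 37440 = 60650 C
n(e⁻) = 60650 / 96485 = 0.6286 mol
Au³⁺ + 3e⁻ → Au, so theoretical n(Au) = 0.2095 mol → 41.27 g
Efficiency = 34.5 / 41.27 = 0.8360 = 83.6%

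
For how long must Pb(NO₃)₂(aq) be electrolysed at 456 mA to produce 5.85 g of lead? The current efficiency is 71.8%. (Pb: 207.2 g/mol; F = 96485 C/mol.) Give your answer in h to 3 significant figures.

n(Pb) = 5.85 / 207.2 = 0.02823 mol
Pb²⁺ + 2e⁻ → Pb, so n(e⁻) = 2 × 0.02823 = 0.05646 mol
Q = 0.05646 × 96485 / 0.718 = 7587 C
t = Q / I = 7587 / 0.456 = 16640 s = 4.62 h

4.62 h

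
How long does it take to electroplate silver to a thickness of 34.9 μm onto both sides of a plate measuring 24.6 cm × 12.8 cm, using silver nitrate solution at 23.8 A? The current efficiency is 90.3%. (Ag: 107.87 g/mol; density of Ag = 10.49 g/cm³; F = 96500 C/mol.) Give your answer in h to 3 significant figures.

Plated area = 2 × 24.6 × 12.8 = 629.8 cm²
Volume = 629.8 × 34.9×10⁻⁴ cm = 2.198 cm³
m(Ag) = 2.198 × 10.49 = 23.06 g
n(Ag) = 23.06 / 107.87 = 0.2138 mol; n(e⁻) = 0.2138 mol
Q = 0.2138 × 96500 / 0.903 = 22850 C
t = 22850 / 23.8 = 960.1 s = 0.267 h

0.267 h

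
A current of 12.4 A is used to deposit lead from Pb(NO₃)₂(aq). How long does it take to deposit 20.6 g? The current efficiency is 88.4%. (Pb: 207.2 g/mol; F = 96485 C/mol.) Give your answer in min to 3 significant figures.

29.2 min

n(Pb) = 20.6 / 207.2 = 0.09942 mol
Pb²⁺ + 2e⁻ → Pb, so n(e⁻) = 2 × 0.09942 = 0.1988 mol
Q = 0.1988 × 96485 / 0.884 = 21700 C
t = Q / I = 21700 / 12.4 = 1750 s = 29.2 min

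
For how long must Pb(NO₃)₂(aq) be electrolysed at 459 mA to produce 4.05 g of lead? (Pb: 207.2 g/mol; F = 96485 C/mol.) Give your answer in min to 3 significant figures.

137 min

n(Pb) = 4.05 / 207.2 = 0.01955 mol
Pb²⁺ + 2e⁻ → Pb, so n(e⁻) = 2 × 0.01955 = 0.03910 mol
Q = 0.03910 × 96485 = 3773 C
t = Q / I = 3773 / 0.459 = 8220 s = 137 min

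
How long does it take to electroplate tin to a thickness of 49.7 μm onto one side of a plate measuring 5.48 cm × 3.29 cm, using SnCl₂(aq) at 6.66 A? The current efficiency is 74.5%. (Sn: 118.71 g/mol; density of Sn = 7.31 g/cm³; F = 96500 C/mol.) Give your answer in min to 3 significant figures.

3.58 min

Plated area = 5.48 × 3.29 = 18.03 cm²
Volume = 18.03 × 49.7×10⁻⁴ cm = 0.08961 cm³
m(Sn) = 0.08961 × 7.31 = 0.6550 g
n(Sn) = 0.6550 / 118.71 = 0.005518 mol; n(e⁻) = 2 × 0.005518 = 0.01104 mol
Q = 0.01104 × 96500 / 0.745 = 1430 C
t = 1430 / 6.66 = 214.7 s = 3.58 min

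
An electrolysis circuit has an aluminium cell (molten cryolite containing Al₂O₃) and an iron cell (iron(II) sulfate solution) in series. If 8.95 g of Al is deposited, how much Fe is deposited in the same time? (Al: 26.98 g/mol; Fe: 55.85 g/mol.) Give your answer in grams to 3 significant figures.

27.8 g

n(Al) = 8.95 / 26.98 = 0.3317 mol
Al³⁺ + 3e⁻ → Al, so n(e⁻) = 3 × 0.3317 = 0.9951 mol
The cells are in series, so the same charge (and hence the same n(e⁻) = 0.9951 mol) passes through both.
Fe²⁺ + 2e⁻ → Fe, so n(Fe) = 0.9951 / 2 = 0.4976 mol
m(Fe) = 0.4976 × 55.85 = 27.8 g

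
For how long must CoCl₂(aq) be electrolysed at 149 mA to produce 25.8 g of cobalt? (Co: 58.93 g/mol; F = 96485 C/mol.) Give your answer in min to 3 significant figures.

9450 min

n(Co) = 25.8 / 58.93 = 0.4378 mol
Co²⁺ + 2e⁻ → Co, so n(e⁻) = 2 × 0.4378 = 0.8756 mol
Q = 0.8756 × 96485 = 84480 C
t = Q / I = 84480 / 0.149 = 5.670×10^5 s = 9450 min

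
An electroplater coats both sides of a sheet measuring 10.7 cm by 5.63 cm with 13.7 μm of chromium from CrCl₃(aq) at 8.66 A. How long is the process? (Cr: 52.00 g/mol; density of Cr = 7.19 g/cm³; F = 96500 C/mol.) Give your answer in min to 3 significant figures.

12.7 min

Plated area = 2 × 10.7 × 5.63 = 120.5 cm²
Volume = 120.5 × 13.7×10⁻⁴ cm = 0.1651 cm³
m(Cr) = 0.1651 × 7.19 = 1.187 g
n(Cr) = 1.187 / 52.00 = 0.02283 mol; n(e⁻) = 3 × 0.02283 = 0.06849 mol
Q = 0.06849 × 96500 = 6609 C
t = 6609 / 8.66 = 763.2 s = 12.7 min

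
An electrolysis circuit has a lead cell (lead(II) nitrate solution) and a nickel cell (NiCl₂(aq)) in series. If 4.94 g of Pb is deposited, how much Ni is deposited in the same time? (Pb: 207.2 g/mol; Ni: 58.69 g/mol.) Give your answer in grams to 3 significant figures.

n(Pb) = 4.94 / 207.2 = 0.02384 mol
Pb²⁺ + 2e⁻ → Pb, so n(e⁻) = 2 × 0.02384 = 0.04768 mol
Since the cells are in series, n(e⁻) in the Ni cell is also 0.04768 mol.
Ni²⁺ + 2e⁻ → Ni, so n(Ni) = 0.04768 / 2 = 0.02384 mol
m(Ni) = 0.02384 × 58.69 = 1.40 g

1.40 g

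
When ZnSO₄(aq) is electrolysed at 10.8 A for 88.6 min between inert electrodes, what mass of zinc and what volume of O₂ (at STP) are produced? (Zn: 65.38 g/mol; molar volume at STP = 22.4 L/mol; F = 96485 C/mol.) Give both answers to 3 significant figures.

19.5 g Zn; 3.33 L O₂

Q = 10.8 × 5316 = 57410 C; n(e⁻) = 57410 / 96485 = 0.5950 mol
Cathode: Zn²⁺ + 2e⁻ → Zn → n(Zn) = 0.5950/2 = 0.2975 mol → 19.5 g
Anode: 2H₂O → O₂ + 4H⁺ + 4e⁻ → n(O₂) = 0.5950/4 = 0.1488 mol → 3.33 L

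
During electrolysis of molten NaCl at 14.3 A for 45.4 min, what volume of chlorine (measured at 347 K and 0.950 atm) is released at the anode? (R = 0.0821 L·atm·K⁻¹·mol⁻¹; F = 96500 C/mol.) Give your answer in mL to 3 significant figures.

Charge passed = 14.3 × 2724 = 38950 C
Moles of electrons = 38950 / 96500 = 0.4036 mol
2Cl⁻ → Cl₂ + 2e⁻, so n(Cl₂) = 0.4036 / 2 = 0.2018 mol
V = nRT/P = 0.2018 × 0.0821 × 347 / 0.950 = 6.052 L
= 6050 mL

6050 mL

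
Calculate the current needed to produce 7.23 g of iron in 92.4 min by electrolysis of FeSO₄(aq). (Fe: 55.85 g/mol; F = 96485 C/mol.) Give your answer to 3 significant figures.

4.51 A

n(Fe) = 7.23 / 55.85 = 0.1295 mol
Fe²⁺ + 2e⁻ → Fe, so n(e⁻) = 2 × 0.1295 = 0.2590 mol
Q = 0.2590 × 96485 = 24990 C
I = Q / t = 24990 / 5544 s = 4.51 A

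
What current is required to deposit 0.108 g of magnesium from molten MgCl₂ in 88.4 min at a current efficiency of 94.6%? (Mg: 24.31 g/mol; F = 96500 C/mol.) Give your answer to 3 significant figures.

0.171 A

n(Mg) = 0.108 / 24.31 = 0.004443 mol
Mg²⁺ + 2e⁻ → Mg, so n(e⁻) = 2 × 0.004443 = 0.008886 mol
Q = 0.008886 × 96500 / 0.946 = 906.4 C
I = Q / t = 906.4 / 5304 s = 0.171 A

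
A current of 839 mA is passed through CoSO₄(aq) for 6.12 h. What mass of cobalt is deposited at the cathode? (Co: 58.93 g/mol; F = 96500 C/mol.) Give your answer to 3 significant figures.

5.64 g

Q = It = 0.839 × 22032 = 18480 C
n(e⁻) = Q/F = 18480/96500 = 0.1915 mol
Co²⁺ + 2e⁻ → Co, so n(Co) = 0.1915 / 2 = 0.09575 mol
m = 0.09575 × 58.93 = 5.64 g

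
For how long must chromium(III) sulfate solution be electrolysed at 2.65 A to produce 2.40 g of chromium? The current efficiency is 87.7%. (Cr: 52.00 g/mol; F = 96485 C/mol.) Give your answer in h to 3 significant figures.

1.60 h

n(Cr) = 2.40 / 52.00 = 0.04615 mol
Cr³⁺ + 3e⁻ → Cr, so n(e⁻) = 3 × 0.04615 = 0.1385 mol
Q = 0.1385 × 96485 / 0.877 = 15240 C
t = Q / I = 15240 / 2.65 = 5751 s = 1.60 h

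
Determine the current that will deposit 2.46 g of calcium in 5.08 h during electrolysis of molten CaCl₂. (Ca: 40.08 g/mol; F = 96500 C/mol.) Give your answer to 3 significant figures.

0.648 A

n(Ca) = 2.46 / 40.08 = 0.06138 mol
Ca²⁺ + 2e⁻ → Ca, so n(e⁻) = 2 × 0.06138 = 0.1228 mol
Q = 0.1228 × 96500 = 11850 C
I = Q / t = 11850 / 18288 s = 0.648 A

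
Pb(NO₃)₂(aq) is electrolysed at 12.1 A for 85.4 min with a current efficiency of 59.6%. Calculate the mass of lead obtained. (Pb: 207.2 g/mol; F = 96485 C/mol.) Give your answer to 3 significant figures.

39.7 g

Q = 12.1 × 5124 = 62000 C
n(e⁻) = 62000 / 96485 = 0.6426 mol
Pb²⁺ + 2e⁻ → Pb, so theoretical m(Pb) = 0.3213 × 207.2 = 66.57 g
Actual mass = 59.6% × 66.57 = 39.7 g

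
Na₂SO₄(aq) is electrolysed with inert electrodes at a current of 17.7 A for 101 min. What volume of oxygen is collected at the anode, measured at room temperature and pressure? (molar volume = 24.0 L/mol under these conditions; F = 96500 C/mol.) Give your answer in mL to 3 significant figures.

6670 mL

Charge passed = 17.7 × 6060 = 1.073×10^5 C
n(e⁻) = Q/F = 1.073×10^5/96500 = 1.112 mol
2H₂O → O₂ + 4H⁺ + 4e⁻, so n(O₂) = 1.112 / 4 = 0.2780 mol
V = 0.2780 × 24.0 = 6.672 L
= 6670 mL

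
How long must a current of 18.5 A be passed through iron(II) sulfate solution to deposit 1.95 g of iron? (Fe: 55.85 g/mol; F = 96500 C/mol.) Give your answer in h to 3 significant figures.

n(Fe) = 1.95 / 55.85 = 0.03491 mol
Fe²⁺ + 2e⁻ → Fe, so n(e⁻) = 2 × 0.03491 = 0.06982 mol
Q = 0.06982 × 96500 = 6738 C
t = Q / I = 6738 / 18.5 = 364.2 s = 0.101 h

0.101 h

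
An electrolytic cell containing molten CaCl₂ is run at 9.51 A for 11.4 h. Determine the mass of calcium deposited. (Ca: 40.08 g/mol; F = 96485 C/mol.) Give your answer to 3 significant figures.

Q = 9.51 A × 41040 s = 3.903×10^5 C
n(e⁻) = 3.903×10^5 / 96485 = 4.045 mol
Ca²⁺ + 2e⁻ → Ca, so n(Ca) = 4.045 / 2 = 2.023 mol
m = 2.023 × 40.08 = 81.1 g

81.1 g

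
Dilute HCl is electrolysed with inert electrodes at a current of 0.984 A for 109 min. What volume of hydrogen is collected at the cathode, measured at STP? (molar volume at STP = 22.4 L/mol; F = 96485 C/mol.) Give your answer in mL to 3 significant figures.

Q = It = 0.984 × 6540 = 6435 C
n(e⁻) = 6435 / 96485 = 0.06669 mol
2H⁺ + 2e⁻ → H₂, so n(H₂) = 0.06669 / 2 = 0.03335 mol
V = 0.03335 × 22.4 = 0.7470 L
= 747 mL

747 mL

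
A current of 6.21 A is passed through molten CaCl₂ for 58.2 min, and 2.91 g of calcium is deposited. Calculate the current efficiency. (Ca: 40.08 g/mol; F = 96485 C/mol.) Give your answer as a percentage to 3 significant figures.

Q = 6.21 × 3492 = 21690 C
n(e⁻) = 21690 / 96485 = 0.2248 mol
Ca²⁺ + 2e⁻ → Ca, so theoretical n(Ca) = 0.1124 mol → 4.505 g
Efficiency = 2.91 / 4.505 = 0.6459 = 64.6%

64.6%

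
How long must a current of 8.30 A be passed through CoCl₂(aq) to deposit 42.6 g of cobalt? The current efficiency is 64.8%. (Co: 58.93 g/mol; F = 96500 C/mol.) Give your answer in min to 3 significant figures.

n(Co) = 42.6 / 58.93 = 0.7229 mol
Co²⁺ + 2e⁻ → Co, so n(e⁻) = 2 × 0.7229 = 1.446 mol
Q = 1.446 × 96500 / 0.648 = 2.153×10^5 C
t = Q / I = 2.153×10^5 / 8.30 = 25940 s = 432 min

432 min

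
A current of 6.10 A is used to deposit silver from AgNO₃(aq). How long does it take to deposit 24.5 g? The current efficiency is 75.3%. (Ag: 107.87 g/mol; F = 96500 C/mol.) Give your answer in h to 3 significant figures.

1.33 h

n(Ag) = 24.5 / 107.87 = 0.2271 mol
Ag⁺ + e⁻ → Ag, so n(e⁻) = 0.2271 mol
Q = 0.2271 × 96500 / 0.753 = 29100 C
t = Q / I = 29100 / 6.10 = 4770 s = 1.33 h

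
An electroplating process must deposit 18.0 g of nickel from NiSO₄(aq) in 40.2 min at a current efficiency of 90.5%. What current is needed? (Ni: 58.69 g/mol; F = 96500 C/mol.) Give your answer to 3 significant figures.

n(Ni) = 18.0 / 58.69 = 0.3067 mol
Ni²⁺ + 2e⁻ → Ni, so n(e⁻) = 2 × 0.3067 = 0.6134 mol
Q = 0.6134 × 96500 / 0.905 = 65410 C
I = Q / t = 65410 / 2412 s = 27.1 A

27.1 A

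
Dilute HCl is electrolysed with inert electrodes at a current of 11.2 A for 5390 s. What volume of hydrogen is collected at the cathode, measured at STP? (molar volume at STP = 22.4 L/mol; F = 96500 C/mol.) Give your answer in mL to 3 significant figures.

7010 mL

Charge passed = 11.2 × 5390 = 60370 C
n(e⁻) = 60370 / 96500 = 0.6256 mol
2H⁺ + 2e⁻ → H₂, so n(H₂) = 0.6256 / 2 = 0.3128 mol
V = 0.3128 × 22.4 = 7.007 L
= 7010 mL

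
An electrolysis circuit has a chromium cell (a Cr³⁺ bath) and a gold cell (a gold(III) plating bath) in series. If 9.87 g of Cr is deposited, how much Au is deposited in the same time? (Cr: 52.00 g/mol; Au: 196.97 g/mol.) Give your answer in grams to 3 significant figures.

37.4 g

n(Cr) = 9.87 / 52.00 = 0.1898 mol
Cr³⁺ + 3e⁻ → Cr, so n(e⁻) = 3 × 0.1898 = 0.5694 mol
Since the cells are in series, n(e⁻) in the Au cell is also 0.5694 mol.
Au³⁺ + 3e⁻ → Au, so n(Au) = 0.5694 / 3 = 0.1898 mol
m(Au) = 0.1898 × 196.97 = 37.4 g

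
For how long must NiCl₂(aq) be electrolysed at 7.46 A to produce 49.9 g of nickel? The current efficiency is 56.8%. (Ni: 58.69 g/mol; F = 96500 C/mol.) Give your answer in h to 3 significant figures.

n(Ni) = 49.9 / 58.69 = 0.8502 mol
Ni²⁺ + 2e⁻ → Ni, so n(e⁻) = 2 × 0.8502 = 1.700 mol
Q = 1.700 × 96500 / 0.568 = 2.888×10^5 C
t = Q / I = 2.888×10^5 / 7.46 = 38710 s = 10.8 h

10.8 h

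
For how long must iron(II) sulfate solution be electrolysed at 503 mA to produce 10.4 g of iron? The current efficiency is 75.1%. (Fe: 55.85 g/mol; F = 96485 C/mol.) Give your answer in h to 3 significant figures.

n(Fe) = 10.4 / 55.85 = 0.1862 mol
Fe²⁺ + 2e⁻ → Fe, so n(e⁻) = 2 × 0.1862 = 0.3724 mol
Q = 0.3724 × 96485 / 0.751 = 47840 C
t = Q / I = 47840 / 0.503 = 95110 s = 26.4 h

26.4 h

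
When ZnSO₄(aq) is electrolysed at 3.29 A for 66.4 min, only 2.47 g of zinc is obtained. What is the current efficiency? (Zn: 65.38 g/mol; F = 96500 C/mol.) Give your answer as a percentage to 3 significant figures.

Q = 3.29 × 3984 = 13110 C
n(e⁻) = 13110 / 96500 = 0.1359 mol
Zn²⁺ + 2e⁻ → Zn, so theoretical n(Zn) = 0.06795 mol → 4.443 g
Efficiency = 2.47 / 4.443 = 0.5559 = 55.6%

55.6%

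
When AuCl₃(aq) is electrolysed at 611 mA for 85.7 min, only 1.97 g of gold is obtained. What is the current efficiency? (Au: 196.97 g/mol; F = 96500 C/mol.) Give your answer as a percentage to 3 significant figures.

92.2%

Q = 0.611 × 5142 = 3142 C
n(e⁻) = 3142 / 96500 = 0.03256 mol
Au³⁺ + 3e⁻ → Au, so theoretical n(Au) = 0.01085 mol → 2.137 g
Efficiency = 1.97 / 2.137 = 0.9219 = 92.2%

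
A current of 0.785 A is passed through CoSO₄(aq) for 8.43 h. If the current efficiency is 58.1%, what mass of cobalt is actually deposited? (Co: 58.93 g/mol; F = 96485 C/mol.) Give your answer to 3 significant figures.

Q = 0.785 × 30348 = 23820 C
n(e⁻) = 23820 / 96485 = 0.2469 mol
Co²⁺ + 2e⁻ → Co, so theoretical m(Co) = 0.1235 × 58.93 = 7.278 g
Actual mass = 58.1% × 7.278 = 4.23 g

4.23 g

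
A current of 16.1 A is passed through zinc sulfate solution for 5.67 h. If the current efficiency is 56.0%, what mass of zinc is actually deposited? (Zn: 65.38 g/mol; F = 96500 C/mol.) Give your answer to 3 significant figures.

Q = 16.1 × 20412 = 3.286×10^5 C
n(e⁻) = 3.286×10^5 / 96500 = 3.405 mol
Zn²⁺ + 2e⁻ → Zn, so theoretical m(Zn) = 1.703 × 65.38 = 111.3 g
Actual mass = 56.0% × 111.3 = 62.3 g

62.3 g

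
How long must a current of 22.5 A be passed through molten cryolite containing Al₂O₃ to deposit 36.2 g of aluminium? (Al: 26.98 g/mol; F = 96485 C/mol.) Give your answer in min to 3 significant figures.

288 min

n(Al) = 36.2 / 26.98 = 1.342 mol
Al³⁺ + 3e⁻ → Al, so n(e⁻) = 3 × 1.342 = 4.026 mol
Q = 4.026 × 96485 = 3.884×10^5 C
t = Q / I = 3.884×10^5 / 22.5 = 17260 s = 288 min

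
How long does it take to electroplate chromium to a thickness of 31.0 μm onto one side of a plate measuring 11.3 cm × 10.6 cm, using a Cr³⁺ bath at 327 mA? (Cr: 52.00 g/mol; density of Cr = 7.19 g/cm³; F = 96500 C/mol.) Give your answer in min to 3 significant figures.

Plated area = 11.3 × 10.6 = 119.8 cm²
Volume = 119.8 × 31.0×10⁻⁴ cm = 0.3714 cm³
m(Cr) = 0.3714 × 7.19 = 2.670 g
n(Cr) = 2.670 / 52.00 = 0.05135 mol; n(e⁻) = 3 × 0.05135 = 0.1541 mol
Q = 0.1541 × 96500 = 14870 C
t = 14870 / 0.327 = 45470 s = 758 min

758 min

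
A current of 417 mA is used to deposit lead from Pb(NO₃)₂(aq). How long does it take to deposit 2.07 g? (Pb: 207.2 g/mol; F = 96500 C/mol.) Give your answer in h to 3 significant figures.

1.28 h

n(Pb) = 2.07 / 207.2 = 0.009990 mol
Pb²⁺ + 2e⁻ → Pb, so n(e⁻) = 2 × 0.009990 = 0.01998 mol
Q = 0.01998 × 96500 = 1928 C
t = Q / I = 1928 / 0.417 = 4624 s = 1.28 h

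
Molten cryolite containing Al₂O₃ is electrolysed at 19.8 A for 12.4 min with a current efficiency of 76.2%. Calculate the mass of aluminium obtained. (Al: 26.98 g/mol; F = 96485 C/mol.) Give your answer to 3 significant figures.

1.05 g

Q = 19.8 × 744 = 14730 C
n(e⁻) = 14730 / 96485 = 0.1527 mol
Al³⁺ + 3e⁻ → Al, so theoretical m(Al) = 0.05090 × 26.98 = 1.373 g
Actual mass = 76.2% × 1.373 = 1.05 g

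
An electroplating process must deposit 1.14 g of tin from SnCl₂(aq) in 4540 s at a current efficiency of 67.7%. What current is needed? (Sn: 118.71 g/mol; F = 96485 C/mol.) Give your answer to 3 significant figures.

0.603 A

n(Sn) = 1.14 / 118.71 = 0.009603 mol
Sn²⁺ + 2e⁻ → Sn, so n(e⁻) = 2 × 0.009603 = 0.01921 mol
Q = 0.01921 × 96485 / 0.677 = 2738 C
I = Q / t = 2738 / 4540 s = 0.603 A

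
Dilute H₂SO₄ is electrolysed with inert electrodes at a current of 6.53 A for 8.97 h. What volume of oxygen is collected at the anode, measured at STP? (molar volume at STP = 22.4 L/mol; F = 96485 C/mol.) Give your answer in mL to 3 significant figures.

Q = 6.53 A × 32292 s = 2.109×10^5 C
Moles of electrons = 2.109×10^5 / 96485 = 2.186 mol
2H₂O → O₂ + 4H⁺ + 4e⁻, so n(O₂) = 2.186 / 4 = 0.5465 mol
V = 0.5465 × 22.4 = 12.24 L
= 12200 mL

12200 mL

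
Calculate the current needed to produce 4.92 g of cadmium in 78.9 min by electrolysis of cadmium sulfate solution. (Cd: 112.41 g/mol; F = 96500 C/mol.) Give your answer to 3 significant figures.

n(Cd) = 4.92 / 112.41 = 0.04377 mol
Cd²⁺ + 2e⁻ → Cd, so n(e⁻) = 2 × 0.04377 = 0.08754 mol
Q = 0.08754 × 96500 = 8448 C
I = Q / t = 8448 / 4734 s = 1.78 A

1.78 A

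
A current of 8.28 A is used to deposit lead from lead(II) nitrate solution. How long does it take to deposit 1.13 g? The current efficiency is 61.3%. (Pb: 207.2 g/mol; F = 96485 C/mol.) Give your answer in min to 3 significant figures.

n(Pb) = 1.13 / 207.2 = 0.005454 mol
Pb²⁺ + 2e⁻ → Pb, so n(e⁻) = 2 × 0.005454 = 0.01091 mol
Q = 0.01091 × 96485 / 0.613 = 1717 C
t = Q / I = 1717 / 8.28 = 207.4 s = 3.46 min

3.46 min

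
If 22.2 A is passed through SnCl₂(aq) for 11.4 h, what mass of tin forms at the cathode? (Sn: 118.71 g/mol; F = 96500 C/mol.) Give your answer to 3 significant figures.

560 g

Q = 22.2 A × 41040 s = 9.111×10^5 C
n(e⁻) = 9.111×10^5 / 96500 = 9.441 mol
Sn²⁺ + 2e⁻ → Sn, so n(Sn) = 9.441 / 2 = 4.721 mol
m = 4.721 × 118.71 = 560 g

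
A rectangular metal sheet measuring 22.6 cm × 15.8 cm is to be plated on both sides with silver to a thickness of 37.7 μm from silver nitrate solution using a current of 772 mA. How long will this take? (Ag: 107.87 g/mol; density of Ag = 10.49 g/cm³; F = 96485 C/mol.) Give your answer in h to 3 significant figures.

9.09 h

Plated area = 2 × 22.6 × 15.8 = 714.2 cm²
Volume = 714.2 × 37.7×10⁻⁴ cm = 2.693 cm³
m(Ag) = 2.693 × 10.49 = 28.25 g
n(Ag) = 28.25 / 107.87 = 0.2619 mol; n(e⁻) = 0.2619 mol
Q = 0.2619 × 96485 = 25270 C
t = 25270 / 0.772 = 32730 s = 9.09 h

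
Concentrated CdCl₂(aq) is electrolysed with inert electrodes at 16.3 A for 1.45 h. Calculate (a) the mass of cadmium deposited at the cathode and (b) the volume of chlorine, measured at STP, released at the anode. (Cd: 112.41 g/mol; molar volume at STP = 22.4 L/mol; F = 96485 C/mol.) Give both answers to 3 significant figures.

49.6 g Cd; 9.88 L Cl₂

Q = 16.3 × 5220 = 85090 C; n(e⁻) = 85090 / 96485 = 0.8819 mol
Cathode: Cd²⁺ + 2e⁻ → Cd → n(Cd) = 0.8819/2 = 0.4410 mol → 49.6 g
Anode: 2Cl⁻ → Cl₂ + 2e⁻ → n(Cl₂) = 0.8819/2 = 0.4410 mol → 9.88 L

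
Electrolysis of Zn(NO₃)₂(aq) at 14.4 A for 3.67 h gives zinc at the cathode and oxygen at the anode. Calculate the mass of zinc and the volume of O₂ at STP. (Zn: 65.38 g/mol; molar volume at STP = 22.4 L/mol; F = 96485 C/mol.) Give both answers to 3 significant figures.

64.5 g Zn; 11.0 L O₂

Q = 14.4 × 13212 = 1.903×10^5 C; n(e⁻) = 1.903×10^5 / 96485 = 1.972 mol
Cathode: Zn²⁺ + 2e⁻ → Zn → n(Zn) = 1.972/2 = 0.9860 mol → 64.5 g
Anode: 2H₂O → O₂ + 4H⁺ + 4e⁻ → n(O₂) = 1.972/4 = 0.4930 mol → 11.0 L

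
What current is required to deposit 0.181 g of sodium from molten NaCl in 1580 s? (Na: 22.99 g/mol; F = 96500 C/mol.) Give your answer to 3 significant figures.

n(Na) = 0.181 / 22.99 = 0.007873 mol
Na⁺ + e⁻ → Na, so n(e⁻) = 0.007873 mol
Q = 0.007873 × 96500 = 759.7 C
I = Q / t = 759.7 / 1580 s = 0.481 A

0.481 A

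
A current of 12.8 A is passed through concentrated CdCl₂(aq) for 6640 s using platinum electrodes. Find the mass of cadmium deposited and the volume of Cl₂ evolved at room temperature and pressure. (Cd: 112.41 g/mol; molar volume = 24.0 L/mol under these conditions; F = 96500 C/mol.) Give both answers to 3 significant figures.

Q = 12.8 × 6640 = 84990 C; n(e⁻) = 84990 / 96500 = 0.8807 mol
Cathode: Cd²⁺ + 2e⁻ → Cd → n(Cd) = 0.8807/2 = 0.4404 mol → 49.5 g
Anode: 2Cl⁻ → Cl₂ + 2e⁻ → n(Cl₂) = 0.8807/2 = 0.4404 mol → 10.6 L

49.5 g Cd; 10.6 L Cl₂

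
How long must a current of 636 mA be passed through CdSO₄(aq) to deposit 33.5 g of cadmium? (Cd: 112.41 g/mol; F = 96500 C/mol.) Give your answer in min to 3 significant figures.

1510 min

n(Cd) = 33.5 / 112.41 = 0.2980 mol
Cd²⁺ + 2e⁻ → Cd, so n(e⁻) = 2 × 0.2980 = 0.5960 mol
Q = 0.5960 × 96500 = 57510 C
t = Q / I = 57510 / 0.636 = 90420 s = 1510 min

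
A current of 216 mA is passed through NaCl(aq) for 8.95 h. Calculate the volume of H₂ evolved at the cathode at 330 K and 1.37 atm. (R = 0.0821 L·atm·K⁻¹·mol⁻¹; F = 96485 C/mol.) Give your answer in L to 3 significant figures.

Q = 0.216 A × 32220 s = 6960 C
n(e⁻) = 6960 / 96485 = 0.07214 mol
2H⁺ + 2e⁻ → H₂, so n(H₂) = 0.07214 / 2 = 0.03607 mol
V = nRT/P = 0.03607 × 0.0821 × 330 / 1.37 = 0.7133 L

0.713 L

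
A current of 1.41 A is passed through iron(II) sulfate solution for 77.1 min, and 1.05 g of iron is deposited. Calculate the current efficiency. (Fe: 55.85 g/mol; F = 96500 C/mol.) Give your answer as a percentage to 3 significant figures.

55.6%

Q = 1.41 × 4626 = 6523 C
n(e⁻) = 6523 / 96500 = 0.06760 mol
Fe²⁺ + 2e⁻ → Fe, so theoretical n(Fe) = 0.03380 mol → 1.888 g
Efficiency = 1.05 / 1.888 = 0.5561 = 55.6%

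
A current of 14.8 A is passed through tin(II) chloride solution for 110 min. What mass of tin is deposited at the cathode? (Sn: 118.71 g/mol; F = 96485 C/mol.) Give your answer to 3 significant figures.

60.1 g

Charge passed = 14.8 × 6600 = 97680 C
Moles of electrons = 97680 / 96485 = 1.012 mol
Sn²⁺ + 2e⁻ → Sn, so n(Sn) = 1.012 / 2 = 0.5060 mol
m = 0.5060 × 118.71 = 60.1 g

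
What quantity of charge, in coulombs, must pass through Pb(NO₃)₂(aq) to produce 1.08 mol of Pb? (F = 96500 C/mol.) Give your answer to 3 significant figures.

Pb²⁺ + 2e⁻ → Pb, so n(e⁻) = 2 × 1.08 = 2.160 mol
Q = 2.160 × 96500 = 2.084×10^5 C

2.08×10^5 C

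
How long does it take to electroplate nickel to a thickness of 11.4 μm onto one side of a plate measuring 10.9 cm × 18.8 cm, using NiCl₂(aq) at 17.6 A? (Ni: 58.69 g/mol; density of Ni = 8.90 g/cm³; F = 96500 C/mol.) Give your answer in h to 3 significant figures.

Plated area = 10.9 × 18.8 = 204.9 cm²
Volume = 204.9 × 11.4×10⁻⁴ cm = 0.2336 cm³
m(Ni) = 0.2336 × 8.90 = 2.079 g
n(Ni) = 2.079 / 58.69 = 0.03542 mol; n(e⁻) = 2 × 0.03542 = 0.07084 mol
Q = 0.07084 × 96500 = 6836 C
t = 6836 / 17.6 = 388.4 s = 0.108 h

0.108 h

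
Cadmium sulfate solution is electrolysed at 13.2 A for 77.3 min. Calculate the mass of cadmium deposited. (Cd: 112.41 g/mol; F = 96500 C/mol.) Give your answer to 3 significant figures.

35.7 g

Q = 13.2 A × 4638 s = 61220 C
n(e⁻) = 61220 / 96500 = 0.6344 mol
Cd²⁺ + 2e⁻ → Cd, so n(Cd) = 0.6344 / 2 = 0.3172 mol
m = 0.3172 × 112.41 = 35.7 g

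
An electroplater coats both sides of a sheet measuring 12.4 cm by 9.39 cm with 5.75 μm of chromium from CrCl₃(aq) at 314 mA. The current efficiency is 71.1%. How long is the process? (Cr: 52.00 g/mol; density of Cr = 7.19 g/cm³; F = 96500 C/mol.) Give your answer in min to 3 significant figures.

400 min

Plated area = 2 × 12.4 × 9.39 = 232.9 cm²
Volume = 232.9 × 5.75×10⁻⁴ cm = 0.1339 cm³
m(Cr) = 0.1339 × 7.19 = 0.9627 g
n(Cr) = 0.9627 / 52.00 = 0.01851 mol; n(e⁻) = 3 × 0.01851 = 0.05553 mol
Q = 0.05553 × 96500 / 0.711 = 7537 C
t = 7537 / 0.314 = 24000 s = 400 min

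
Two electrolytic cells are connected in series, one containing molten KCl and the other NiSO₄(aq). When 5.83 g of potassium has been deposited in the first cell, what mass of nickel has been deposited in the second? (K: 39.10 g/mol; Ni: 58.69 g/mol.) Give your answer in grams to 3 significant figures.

4.38 g

n(K) = 5.83 / 39.10 = 0.1491 mol
K⁺ + e⁻ → K, so n(e⁻) = 0.1491 mol
In series, the same 0.1491 mol of electrons flows through the second cell.
Ni²⁺ + 2e⁻ → Ni, so n(Ni) = 0.1491 / 2 = 0.07455 mol
m(Ni) = 0.07455 × 58.69 = 4.38 g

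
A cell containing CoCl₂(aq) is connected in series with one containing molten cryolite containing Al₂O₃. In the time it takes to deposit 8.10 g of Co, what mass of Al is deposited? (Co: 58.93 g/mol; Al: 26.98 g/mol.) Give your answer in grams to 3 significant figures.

n(Co) = 8.10 / 58.93 = 0.1375 mol
Co²⁺ + 2e⁻ → Co, so n(e⁻) = 2 × 0.1375 = 0.2750 mol
In series, the same 0.2750 mol of electrons flows through the second cell.
Al³⁺ + 3e⁻ → Al, so n(Al) = 0.2750 / 3 = 0.09167 mol
m(Al) = 0.09167 × 26.98 = 2.47 g

2.47 g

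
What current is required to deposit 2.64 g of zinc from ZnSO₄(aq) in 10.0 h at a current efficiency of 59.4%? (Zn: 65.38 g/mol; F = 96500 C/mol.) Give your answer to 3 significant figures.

n(Zn) = 2.64 / 65.38 = 0.04038 mol
Zn²⁺ + 2e⁻ → Zn, so n(e⁻) = 2 × 0.04038 = 0.08076 mol
Q = 0.08076 × 96500 / 0.594 = 13120 C
I = Q / t = 13120 / 36000 s = 0.364 A

0.364 A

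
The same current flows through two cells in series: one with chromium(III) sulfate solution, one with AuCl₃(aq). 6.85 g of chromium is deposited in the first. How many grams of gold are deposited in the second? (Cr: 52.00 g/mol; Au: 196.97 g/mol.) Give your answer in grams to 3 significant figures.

25.9 g

n(Cr) = 6.85 / 52.00 = 0.1317 mol
Cr³⁺ + 3e⁻ → Cr, so n(e⁻) = 3 × 0.1317 = 0.3951 mol
In series, the same 0.3951 mol of electrons flows through the second cell.
Au³⁺ + 3e⁻ → Au, so n(Au) = 0.3951 / 3 = 0.1317 mol
m(Au) = 0.1317 × 196.97 = 25.9 g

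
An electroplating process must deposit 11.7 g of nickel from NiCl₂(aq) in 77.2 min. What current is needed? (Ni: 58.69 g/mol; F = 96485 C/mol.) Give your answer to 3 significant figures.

n(Ni) = 11.7 / 58.69 = 0.1994 mol
Ni²⁺ + 2e⁻ → Ni, so n(e⁻) = 2 × 0.1994 = 0.3988 mol
Q = 0.3988 × 96485 = 38480 C
I = Q / t = 38480 / 4632 s = 8.31 A

8.31 A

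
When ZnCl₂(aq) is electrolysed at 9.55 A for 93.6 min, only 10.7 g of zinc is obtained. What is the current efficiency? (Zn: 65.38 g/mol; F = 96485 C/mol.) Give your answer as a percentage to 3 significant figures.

58.9%

Q = 9.55 × 5616 = 53630 C
n(e⁻) = 53630 / 96485 = 0.5558 mol
Zn²⁺ + 2e⁻ → Zn, so theoretical n(Zn) = 0.2779 mol → 18.17 g
Efficiency = 10.7 / 18.17 = 0.5889 = 58.9%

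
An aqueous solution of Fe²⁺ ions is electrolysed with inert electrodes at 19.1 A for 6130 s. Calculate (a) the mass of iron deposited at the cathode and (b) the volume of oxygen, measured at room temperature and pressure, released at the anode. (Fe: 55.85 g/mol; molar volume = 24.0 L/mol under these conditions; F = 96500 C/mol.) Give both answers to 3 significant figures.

Q = 19.1 × 6130 = 1.171×10^5 C; n(e⁻) = 1.171×10^5 / 96500 = 1.213 mol
Cathode: Fe²⁺ + 2e⁻ → Fe → n(Fe) = 1.213/2 = 0.6065 mol → 33.9 g
Anode: 2H₂O → O₂ + 4H⁺ + 4e⁻ → n(O₂) = 1.213/4 = 0.3033 mol → 7.28 L

33.9 g Fe; 7.28 L O₂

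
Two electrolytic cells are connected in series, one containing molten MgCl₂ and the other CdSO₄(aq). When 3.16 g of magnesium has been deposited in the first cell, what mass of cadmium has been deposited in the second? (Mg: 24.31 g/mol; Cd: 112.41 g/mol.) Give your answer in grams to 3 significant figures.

14.6 g

n(Mg) = 3.16 / 24.31 = 0.1300 mol
Mg²⁺ + 2e⁻ → Mg, so n(e⁻) = 2 × 0.1300 = 0.2600 mol
Since the cells are in series, n(e⁻) in the Cd cell is also 0.2600 mol.
Cd²⁺ + 2e⁻ → Cd, so n(Cd) = 0.2600 / 2 = 0.1300 mol
m(Cd) = 0.1300 × 112.41 = 14.6 g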